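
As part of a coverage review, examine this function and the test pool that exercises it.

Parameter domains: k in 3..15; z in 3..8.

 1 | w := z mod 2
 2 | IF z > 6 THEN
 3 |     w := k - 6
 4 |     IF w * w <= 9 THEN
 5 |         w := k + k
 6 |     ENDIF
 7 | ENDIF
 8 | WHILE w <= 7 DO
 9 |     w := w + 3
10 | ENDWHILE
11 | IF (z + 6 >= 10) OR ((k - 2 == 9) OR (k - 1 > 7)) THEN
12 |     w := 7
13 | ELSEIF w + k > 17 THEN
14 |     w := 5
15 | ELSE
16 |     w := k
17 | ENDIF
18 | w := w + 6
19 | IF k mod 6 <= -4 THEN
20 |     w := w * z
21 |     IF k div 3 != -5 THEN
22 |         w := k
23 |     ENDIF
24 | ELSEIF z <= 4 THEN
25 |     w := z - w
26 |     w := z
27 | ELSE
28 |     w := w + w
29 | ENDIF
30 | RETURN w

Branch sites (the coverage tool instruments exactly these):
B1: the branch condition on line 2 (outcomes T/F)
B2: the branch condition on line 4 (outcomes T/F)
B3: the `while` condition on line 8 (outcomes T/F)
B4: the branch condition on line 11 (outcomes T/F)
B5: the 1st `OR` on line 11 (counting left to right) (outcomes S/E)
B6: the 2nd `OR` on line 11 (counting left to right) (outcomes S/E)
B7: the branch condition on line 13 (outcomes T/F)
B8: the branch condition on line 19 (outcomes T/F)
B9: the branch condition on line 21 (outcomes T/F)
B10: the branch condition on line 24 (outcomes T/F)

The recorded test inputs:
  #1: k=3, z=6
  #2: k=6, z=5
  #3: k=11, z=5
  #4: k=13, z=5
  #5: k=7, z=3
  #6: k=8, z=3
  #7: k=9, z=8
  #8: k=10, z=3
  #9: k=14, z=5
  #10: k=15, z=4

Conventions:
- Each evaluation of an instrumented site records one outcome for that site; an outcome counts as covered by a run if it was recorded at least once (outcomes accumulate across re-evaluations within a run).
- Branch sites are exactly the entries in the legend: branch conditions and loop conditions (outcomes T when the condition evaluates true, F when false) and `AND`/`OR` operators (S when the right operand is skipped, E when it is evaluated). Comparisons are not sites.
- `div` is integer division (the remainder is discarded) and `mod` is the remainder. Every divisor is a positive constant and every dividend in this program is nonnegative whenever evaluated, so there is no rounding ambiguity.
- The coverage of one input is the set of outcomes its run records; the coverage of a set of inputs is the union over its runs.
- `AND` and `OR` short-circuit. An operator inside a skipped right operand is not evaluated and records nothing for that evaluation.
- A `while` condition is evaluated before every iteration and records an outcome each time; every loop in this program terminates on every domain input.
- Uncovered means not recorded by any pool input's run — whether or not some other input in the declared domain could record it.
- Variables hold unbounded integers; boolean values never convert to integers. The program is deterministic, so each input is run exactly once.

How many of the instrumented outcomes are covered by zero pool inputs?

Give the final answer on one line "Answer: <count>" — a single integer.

#1 (k=3, z=6) -> B1->F, B3->T, B3->T, B3->T, B3->F, B5->S, B4->T, B8->F, B10->F; covered: B1=F, B3=T, B3=F, B4=T, B5=S, B8=F, B10=F
#2 (k=6, z=5) -> B1->F, B3->T, B3->T, B3->T, B3->F, B5->S, B4->T, B8->F, B10->F; covered: B1=F, B3=T, B3=F, B4=T, B5=S, B8=F, B10=F
#3 (k=11, z=5) -> B1->F, B3->T, B3->T, B3->T, B3->F, B5->S, B4->T, B8->F, B10->F; covered: B1=F, B3=T, B3=F, B4=T, B5=S, B8=F, B10=F
#4 (k=13, z=5) -> B1->F, B3->T, B3->T, B3->T, B3->F, B5->S, B4->T, B8->F, B10->F; covered: B1=F, B3=T, B3=F, B4=T, B5=S, B8=F, B10=F
#5 (k=7, z=3) -> B1->F, B3->T, B3->T, B3->T, B3->F, B5->E, B6->E, B4->F, B7->F, B8->F, B10->T; covered: B1=F, B3=T, B3=F, B4=F, B5=E, B6=E, B7=F, B8=F, B10=T
#6 (k=8, z=3) -> B1->F, B3->T, B3->T, B3->T, B3->F, B5->E, B6->E, B4->F, B7->T, B8->F, B10->T; covered: B1=F, B3=T, B3=F, B4=F, B5=E, B6=E, B7=T, B8=F, B10=T
#7 (k=9, z=8) -> B1->T, B2->T, B3->F, B5->S, B4->T, B8->F, B10->F; covered: B1=T, B2=T, B3=F, B4=T, B5=S, B8=F, B10=F
#8 (k=10, z=3) -> B1->F, B3->T, B3->T, B3->T, B3->F, B5->E, B6->E, B4->T, B8->F, B10->T; covered: B1=F, B3=T, B3=F, B4=T, B5=E, B6=E, B8=F, B10=T
#9 (k=14, z=5) -> B1->F, B3->T, B3->T, B3->T, B3->F, B5->S, B4->T, B8->F, B10->F; covered: B1=F, B3=T, B3=F, B4=T, B5=S, B8=F, B10=F
#10 (k=15, z=4) -> B1->F, B3->T, B3->T, B3->T, B3->F, B5->S, B4->T, B8->F, B10->T; covered: B1=F, B3=T, B3=F, B4=T, B5=S, B8=F, B10=T
union over the pool: B1=T, B1=F, B2=T, B3=T, B3=F, B4=T, B4=F, B5=S, B5=E, B6=E, B7=T, B7=F, B8=F, B10=T, B10=F
uncovered (5 of 20): B2=F, B6=S, B8=T, B9=T, B9=F

Answer: 5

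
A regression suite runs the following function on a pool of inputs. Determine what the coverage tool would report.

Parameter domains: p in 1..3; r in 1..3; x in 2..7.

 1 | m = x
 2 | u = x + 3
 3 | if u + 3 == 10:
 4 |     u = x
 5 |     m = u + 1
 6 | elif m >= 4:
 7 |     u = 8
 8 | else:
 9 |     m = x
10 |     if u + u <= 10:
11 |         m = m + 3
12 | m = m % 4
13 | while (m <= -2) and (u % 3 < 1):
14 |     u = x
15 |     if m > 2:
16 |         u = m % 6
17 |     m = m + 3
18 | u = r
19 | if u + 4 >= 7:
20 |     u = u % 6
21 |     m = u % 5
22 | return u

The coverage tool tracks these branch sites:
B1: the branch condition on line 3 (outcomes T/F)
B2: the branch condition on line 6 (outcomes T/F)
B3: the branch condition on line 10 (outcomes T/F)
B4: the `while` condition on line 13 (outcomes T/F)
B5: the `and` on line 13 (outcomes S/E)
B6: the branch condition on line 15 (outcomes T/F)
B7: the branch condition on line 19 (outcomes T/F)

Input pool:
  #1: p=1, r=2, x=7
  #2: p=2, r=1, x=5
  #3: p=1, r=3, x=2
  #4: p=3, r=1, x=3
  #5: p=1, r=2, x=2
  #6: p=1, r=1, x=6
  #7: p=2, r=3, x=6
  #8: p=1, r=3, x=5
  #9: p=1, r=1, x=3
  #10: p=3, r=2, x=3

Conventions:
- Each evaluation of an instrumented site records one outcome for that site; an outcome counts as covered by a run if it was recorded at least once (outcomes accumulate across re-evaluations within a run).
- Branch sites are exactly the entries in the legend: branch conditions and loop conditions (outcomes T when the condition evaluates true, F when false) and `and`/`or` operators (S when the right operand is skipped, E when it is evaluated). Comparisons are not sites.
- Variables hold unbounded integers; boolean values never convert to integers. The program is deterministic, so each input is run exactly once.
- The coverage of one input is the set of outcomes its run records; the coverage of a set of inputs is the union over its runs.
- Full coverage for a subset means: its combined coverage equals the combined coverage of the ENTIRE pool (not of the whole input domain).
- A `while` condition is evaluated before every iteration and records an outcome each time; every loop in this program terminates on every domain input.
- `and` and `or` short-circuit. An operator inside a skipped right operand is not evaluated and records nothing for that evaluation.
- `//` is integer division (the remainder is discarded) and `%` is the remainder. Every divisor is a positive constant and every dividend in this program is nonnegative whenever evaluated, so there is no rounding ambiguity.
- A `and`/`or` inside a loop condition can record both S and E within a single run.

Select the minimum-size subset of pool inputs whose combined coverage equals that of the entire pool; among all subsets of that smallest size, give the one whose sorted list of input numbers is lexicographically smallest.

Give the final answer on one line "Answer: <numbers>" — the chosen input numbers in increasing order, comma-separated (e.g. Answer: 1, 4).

test 1 (p=1, r=2, x=7) fires B1->F, B2->T, B5->S, B4->F, B7->F; hits B1=F, B2=T, B4=F, B5=S, B7=F
test 2 (p=2, r=1, x=5) fires B1->F, B2->T, B5->S, B4->F, B7->F; hits B1=F, B2=T, B4=F, B5=S, B7=F
test 3 (p=1, r=3, x=2) fires B1->F, B2->F, B3->T, B5->S, B4->F, B7->T; hits B1=F, B2=F, B3=T, B4=F, B5=S, B7=T
test 4 (p=3, r=1, x=3) fires B1->F, B2->F, B3->F, B5->S, B4->F, B7->F; hits B1=F, B2=F, B3=F, B4=F, B5=S, B7=F
test 5 (p=1, r=2, x=2) fires B1->F, B2->F, B3->T, B5->S, B4->F, B7->F; hits B1=F, B2=F, B3=T, B4=F, B5=S, B7=F
test 6 (p=1, r=1, x=6) fires B1->F, B2->T, B5->S, B4->F, B7->F; hits B1=F, B2=T, B4=F, B5=S, B7=F
test 7 (p=2, r=3, x=6) fires B1->F, B2->T, B5->S, B4->F, B7->T; hits B1=F, B2=T, B4=F, B5=S, B7=T
test 8 (p=1, r=3, x=5) fires B1->F, B2->T, B5->S, B4->F, B7->T; hits B1=F, B2=T, B4=F, B5=S, B7=T
test 9 (p=1, r=1, x=3) fires B1->F, B2->F, B3->F, B5->S, B4->F, B7->F; hits B1=F, B2=F, B3=F, B4=F, B5=S, B7=F
test 10 (p=3, r=2, x=3) fires B1->F, B2->F, B3->F, B5->S, B4->F, B7->F; hits B1=F, B2=F, B3=F, B4=F, B5=S, B7=F
together the pool reaches 9 outcomes: B1=F, B2=T, B2=F, B3=T, B3=F, B4=F, B5=S, B7=T, B7=F
every size-1 subset falls short of the 9 outcomes (best: 6/9)
every size-2 subset falls short of the 9 outcomes (best: 8/9)
at size 3, {1, 3, 4} reaches all 9 outcomes; every lexicographically earlier size-3 subset fails

Answer: 1, 3, 4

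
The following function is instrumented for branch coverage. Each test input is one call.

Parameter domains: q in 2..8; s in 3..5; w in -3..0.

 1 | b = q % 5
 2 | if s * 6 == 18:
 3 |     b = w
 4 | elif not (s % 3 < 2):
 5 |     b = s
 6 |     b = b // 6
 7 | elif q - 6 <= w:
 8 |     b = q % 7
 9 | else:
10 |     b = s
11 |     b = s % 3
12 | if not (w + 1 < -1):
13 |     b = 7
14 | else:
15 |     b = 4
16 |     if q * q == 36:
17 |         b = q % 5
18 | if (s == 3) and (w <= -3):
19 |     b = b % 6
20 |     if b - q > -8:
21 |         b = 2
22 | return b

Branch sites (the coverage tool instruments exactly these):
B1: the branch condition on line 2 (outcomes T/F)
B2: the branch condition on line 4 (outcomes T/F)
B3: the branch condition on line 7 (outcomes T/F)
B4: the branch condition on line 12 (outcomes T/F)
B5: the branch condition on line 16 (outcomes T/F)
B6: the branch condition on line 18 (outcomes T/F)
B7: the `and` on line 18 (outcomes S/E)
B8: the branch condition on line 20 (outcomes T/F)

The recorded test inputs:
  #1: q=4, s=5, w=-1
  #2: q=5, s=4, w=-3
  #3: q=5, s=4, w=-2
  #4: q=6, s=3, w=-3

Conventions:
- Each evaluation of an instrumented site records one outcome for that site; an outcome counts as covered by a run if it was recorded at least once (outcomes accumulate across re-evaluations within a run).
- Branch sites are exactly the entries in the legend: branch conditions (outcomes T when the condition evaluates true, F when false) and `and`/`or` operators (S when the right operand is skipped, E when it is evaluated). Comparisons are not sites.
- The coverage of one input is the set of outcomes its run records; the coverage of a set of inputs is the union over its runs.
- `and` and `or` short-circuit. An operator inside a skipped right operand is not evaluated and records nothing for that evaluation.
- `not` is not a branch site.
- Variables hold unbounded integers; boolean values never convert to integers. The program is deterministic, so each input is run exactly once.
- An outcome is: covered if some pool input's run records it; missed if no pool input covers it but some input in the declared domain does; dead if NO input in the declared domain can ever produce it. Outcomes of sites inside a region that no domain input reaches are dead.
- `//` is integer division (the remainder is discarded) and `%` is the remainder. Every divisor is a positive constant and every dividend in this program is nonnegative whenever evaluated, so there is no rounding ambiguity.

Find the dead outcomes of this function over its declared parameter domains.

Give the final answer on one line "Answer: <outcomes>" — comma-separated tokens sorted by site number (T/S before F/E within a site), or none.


running all 84 domain inputs and tallying outcomes:
  B8=F: zero occurrences over every domain input -> dead
  reachable outcomes have witnesses, e.g. B1=T (e.g. q=2, s=3, w=-3), B1=F (e.g. q=2, s=4, w=-3), B2=T (e.g. q=2, s=5, w=-3), B2=F (e.g. q=2, s=4, w=-3)
Answer: B8=F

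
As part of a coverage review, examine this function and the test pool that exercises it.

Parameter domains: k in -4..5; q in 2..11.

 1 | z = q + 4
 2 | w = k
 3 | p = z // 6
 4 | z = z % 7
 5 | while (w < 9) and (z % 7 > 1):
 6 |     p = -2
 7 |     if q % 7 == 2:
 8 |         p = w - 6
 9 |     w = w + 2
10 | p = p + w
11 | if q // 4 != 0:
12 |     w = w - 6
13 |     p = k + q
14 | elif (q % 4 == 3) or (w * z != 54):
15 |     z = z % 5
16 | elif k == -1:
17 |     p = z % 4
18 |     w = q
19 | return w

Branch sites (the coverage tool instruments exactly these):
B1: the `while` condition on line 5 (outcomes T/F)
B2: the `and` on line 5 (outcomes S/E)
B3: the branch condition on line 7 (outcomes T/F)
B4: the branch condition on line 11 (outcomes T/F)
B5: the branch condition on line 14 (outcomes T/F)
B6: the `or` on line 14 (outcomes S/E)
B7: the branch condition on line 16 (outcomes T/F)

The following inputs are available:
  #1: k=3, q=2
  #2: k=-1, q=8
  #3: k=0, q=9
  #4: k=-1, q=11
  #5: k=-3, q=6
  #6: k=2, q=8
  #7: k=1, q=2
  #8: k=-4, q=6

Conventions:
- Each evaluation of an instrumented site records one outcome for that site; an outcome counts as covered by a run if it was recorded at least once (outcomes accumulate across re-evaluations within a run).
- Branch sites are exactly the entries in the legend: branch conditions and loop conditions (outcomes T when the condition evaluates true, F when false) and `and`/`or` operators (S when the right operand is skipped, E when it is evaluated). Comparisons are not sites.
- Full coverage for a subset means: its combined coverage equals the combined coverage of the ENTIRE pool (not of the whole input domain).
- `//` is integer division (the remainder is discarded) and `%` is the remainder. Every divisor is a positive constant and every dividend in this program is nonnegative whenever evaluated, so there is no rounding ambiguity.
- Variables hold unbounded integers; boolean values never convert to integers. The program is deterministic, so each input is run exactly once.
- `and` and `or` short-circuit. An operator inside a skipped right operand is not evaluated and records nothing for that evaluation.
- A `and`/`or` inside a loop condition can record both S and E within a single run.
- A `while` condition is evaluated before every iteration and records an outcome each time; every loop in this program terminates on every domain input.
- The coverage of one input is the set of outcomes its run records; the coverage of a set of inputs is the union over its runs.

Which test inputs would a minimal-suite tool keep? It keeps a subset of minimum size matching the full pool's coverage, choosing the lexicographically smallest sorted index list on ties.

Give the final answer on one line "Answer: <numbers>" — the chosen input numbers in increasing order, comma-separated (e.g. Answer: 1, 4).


input #1 (k=3, q=2): covers B1=T, B1=F, B2=S, B2=E, B3=T, B4=F, B5=F, B6=E, B7=F
input #2 (k=-1, q=8): covers B1=T, B1=F, B2=S, B2=E, B3=F, B4=T
input #3 (k=0, q=9): covers B1=T, B1=F, B2=S, B2=E, B3=T, B4=T
input #4 (k=-1, q=11): covers B1=F, B2=E, B4=T
input #5 (k=-3, q=6): covers B1=T, B1=F, B2=S, B2=E, B3=F, B4=T
input #6 (k=2, q=8): covers B1=T, B1=F, B2=S, B2=E, B3=F, B4=T
input #7 (k=1, q=2): covers B1=T, B1=F, B2=S, B2=E, B3=T, B4=F, B5=F, B6=E, B7=F
input #8 (k=-4, q=6): covers B1=T, B1=F, B2=S, B2=E, B3=F, B4=T
together the pool reaches 11 outcomes: B1=T, B1=F, B2=S, B2=E, B3=T, B3=F, B4=T, B4=F, B5=F, B6=E, B7=F
no size-1 subset reaches all 11 outcomes (best union: 9/11)
the canonical winner is {1, 2}: size 2, full 11-outcome coverage, earliest index list among size-2 covers
Answer: 1, 2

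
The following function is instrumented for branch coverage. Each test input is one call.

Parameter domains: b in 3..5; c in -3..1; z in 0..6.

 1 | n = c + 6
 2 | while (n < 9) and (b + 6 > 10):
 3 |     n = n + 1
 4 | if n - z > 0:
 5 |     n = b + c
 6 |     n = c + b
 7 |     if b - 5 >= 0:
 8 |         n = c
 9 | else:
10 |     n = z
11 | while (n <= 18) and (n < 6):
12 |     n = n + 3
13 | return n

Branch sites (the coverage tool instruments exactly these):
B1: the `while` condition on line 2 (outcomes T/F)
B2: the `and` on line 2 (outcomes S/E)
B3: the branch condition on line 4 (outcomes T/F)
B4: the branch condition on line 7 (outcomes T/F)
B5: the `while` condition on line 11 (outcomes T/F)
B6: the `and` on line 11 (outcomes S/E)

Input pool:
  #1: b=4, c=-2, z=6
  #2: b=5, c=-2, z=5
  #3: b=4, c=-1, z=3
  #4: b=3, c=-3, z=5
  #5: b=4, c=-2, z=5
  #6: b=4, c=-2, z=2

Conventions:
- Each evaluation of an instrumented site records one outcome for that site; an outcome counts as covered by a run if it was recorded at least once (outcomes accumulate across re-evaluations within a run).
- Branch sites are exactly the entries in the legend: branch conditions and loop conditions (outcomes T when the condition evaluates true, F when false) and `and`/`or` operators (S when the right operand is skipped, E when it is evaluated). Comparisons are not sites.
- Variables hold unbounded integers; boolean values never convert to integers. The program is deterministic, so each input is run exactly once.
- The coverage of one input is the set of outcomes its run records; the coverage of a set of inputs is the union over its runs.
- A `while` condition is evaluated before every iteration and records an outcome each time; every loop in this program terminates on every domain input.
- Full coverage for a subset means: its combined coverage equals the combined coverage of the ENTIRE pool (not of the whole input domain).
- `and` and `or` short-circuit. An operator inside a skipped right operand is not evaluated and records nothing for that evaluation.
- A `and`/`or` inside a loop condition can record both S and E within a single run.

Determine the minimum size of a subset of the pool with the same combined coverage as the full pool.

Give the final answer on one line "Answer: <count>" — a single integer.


run #1 (b=4, c=-2, z=6) runs B2->E, B1->F, B3->F, B6->E, B5->F; records B1=F, B2=E, B3=F, B5=F, B6=E
run #2 (b=5, c=-2, z=5) runs B2->E, B1->T, B2->E, B1->T, B2->E, B1->T, B2->E, B1->T, B2->E, B1->T, B2->S, B1->F, B3->T, B4->T, ...; records B1=T, B1=F, B2=S, B2=E, B3=T, B4=T, B5=T, B5=F, B6=E
run #3 (b=4, c=-1, z=3) runs B2->E, B1->F, B3->T, B4->F, B6->E, B5->T, B6->E, B5->F; records B1=F, B2=E, B3=T, B4=F, B5=T, B5=F, B6=E
run #4 (b=3, c=-3, z=5) runs B2->E, B1->F, B3->F, B6->E, B5->T, B6->E, B5->F; records B1=F, B2=E, B3=F, B5=T, B5=F, B6=E
run #5 (b=4, c=-2, z=5) runs B2->E, B1->F, B3->F, B6->E, B5->T, B6->E, B5->F; records B1=F, B2=E, B3=F, B5=T, B5=F, B6=E
run #6 (b=4, c=-2, z=2) runs B2->E, B1->F, B3->T, B4->F, B6->E, B5->T, B6->E, B5->T, B6->E, B5->F; records B1=F, B2=E, B3=T, B4=F, B5=T, B5=F, B6=E
pool-wide coverage (11 outcomes): B1=T, B1=F, B2=S, B2=E, B3=T, B3=F, B4=T, B4=F, B5=T, B5=F, B6=E
checked all size-1 subsets: none covers 11 outcomes (max 9/11)
checked all size-2 subsets: none covers 11 outcomes (max 10/11)
at size 3, {1, 2, 3} reaches all 11 outcomes; every lexicographically earlier size-3 subset fails
Answer: 3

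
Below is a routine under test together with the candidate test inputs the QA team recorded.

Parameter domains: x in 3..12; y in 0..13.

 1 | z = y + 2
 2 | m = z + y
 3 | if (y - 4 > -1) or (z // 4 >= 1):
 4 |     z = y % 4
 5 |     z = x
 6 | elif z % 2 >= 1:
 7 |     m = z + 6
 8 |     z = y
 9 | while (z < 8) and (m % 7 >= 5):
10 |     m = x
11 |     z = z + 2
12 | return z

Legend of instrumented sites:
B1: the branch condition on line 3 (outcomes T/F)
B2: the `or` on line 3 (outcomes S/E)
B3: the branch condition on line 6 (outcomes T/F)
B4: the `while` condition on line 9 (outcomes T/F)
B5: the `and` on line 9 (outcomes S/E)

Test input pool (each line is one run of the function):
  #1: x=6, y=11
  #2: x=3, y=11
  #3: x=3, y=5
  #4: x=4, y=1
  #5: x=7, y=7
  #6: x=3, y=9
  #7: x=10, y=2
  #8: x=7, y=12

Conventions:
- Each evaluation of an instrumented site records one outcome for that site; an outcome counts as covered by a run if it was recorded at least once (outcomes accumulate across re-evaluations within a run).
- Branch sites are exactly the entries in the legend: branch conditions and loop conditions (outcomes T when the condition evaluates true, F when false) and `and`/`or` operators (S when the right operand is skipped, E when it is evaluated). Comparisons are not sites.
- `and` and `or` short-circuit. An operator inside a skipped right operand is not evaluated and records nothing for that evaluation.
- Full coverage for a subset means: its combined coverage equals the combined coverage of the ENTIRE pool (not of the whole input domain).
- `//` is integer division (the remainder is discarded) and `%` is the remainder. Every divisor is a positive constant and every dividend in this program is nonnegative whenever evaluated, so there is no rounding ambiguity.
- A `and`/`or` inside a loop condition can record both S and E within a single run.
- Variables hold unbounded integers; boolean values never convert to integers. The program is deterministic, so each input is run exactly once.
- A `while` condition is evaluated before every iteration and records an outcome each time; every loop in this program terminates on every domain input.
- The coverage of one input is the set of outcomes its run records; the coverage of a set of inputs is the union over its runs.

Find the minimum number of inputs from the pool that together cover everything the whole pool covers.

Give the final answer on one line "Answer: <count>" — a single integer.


run #1 (x=6, y=11) runs B2->S, B1->T, B5->E, B4->F; records B1=T, B2=S, B4=F, B5=E
run #2 (x=3, y=11) runs B2->S, B1->T, B5->E, B4->F; records B1=T, B2=S, B4=F, B5=E
run #3 (x=3, y=5) runs B2->S, B1->T, B5->E, B4->T, B5->E, B4->F; records B1=T, B2=S, B4=T, B4=F, B5=E
run #4 (x=4, y=1) runs B2->E, B1->F, B3->T, B5->E, B4->F; records B1=F, B2=E, B3=T, B4=F, B5=E
run #5 (x=7, y=7) runs B2->S, B1->T, B5->E, B4->F; records B1=T, B2=S, B4=F, B5=E
run #6 (x=3, y=9) runs B2->S, B1->T, B5->E, B4->T, B5->E, B4->F; records B1=T, B2=S, B4=T, B4=F, B5=E
run #7 (x=10, y=2) runs B2->E, B1->T, B5->S, B4->F; records B1=T, B2=E, B4=F, B5=S
run #8 (x=7, y=12) runs B2->S, B1->T, B5->E, B4->T, B5->S, B4->F; records B1=T, B2=S, B4=T, B4=F, B5=S, B5=E
together the pool reaches 9 outcomes: B1=T, B1=F, B2=S, B2=E, B3=T, B4=T, B4=F, B5=S, B5=E
size 1 is not enough: best union over all size-1 subsets is 6/9
at size 2, {4, 8} reaches all 9 outcomes; every lexicographically earlier size-2 subset fails
Answer: 2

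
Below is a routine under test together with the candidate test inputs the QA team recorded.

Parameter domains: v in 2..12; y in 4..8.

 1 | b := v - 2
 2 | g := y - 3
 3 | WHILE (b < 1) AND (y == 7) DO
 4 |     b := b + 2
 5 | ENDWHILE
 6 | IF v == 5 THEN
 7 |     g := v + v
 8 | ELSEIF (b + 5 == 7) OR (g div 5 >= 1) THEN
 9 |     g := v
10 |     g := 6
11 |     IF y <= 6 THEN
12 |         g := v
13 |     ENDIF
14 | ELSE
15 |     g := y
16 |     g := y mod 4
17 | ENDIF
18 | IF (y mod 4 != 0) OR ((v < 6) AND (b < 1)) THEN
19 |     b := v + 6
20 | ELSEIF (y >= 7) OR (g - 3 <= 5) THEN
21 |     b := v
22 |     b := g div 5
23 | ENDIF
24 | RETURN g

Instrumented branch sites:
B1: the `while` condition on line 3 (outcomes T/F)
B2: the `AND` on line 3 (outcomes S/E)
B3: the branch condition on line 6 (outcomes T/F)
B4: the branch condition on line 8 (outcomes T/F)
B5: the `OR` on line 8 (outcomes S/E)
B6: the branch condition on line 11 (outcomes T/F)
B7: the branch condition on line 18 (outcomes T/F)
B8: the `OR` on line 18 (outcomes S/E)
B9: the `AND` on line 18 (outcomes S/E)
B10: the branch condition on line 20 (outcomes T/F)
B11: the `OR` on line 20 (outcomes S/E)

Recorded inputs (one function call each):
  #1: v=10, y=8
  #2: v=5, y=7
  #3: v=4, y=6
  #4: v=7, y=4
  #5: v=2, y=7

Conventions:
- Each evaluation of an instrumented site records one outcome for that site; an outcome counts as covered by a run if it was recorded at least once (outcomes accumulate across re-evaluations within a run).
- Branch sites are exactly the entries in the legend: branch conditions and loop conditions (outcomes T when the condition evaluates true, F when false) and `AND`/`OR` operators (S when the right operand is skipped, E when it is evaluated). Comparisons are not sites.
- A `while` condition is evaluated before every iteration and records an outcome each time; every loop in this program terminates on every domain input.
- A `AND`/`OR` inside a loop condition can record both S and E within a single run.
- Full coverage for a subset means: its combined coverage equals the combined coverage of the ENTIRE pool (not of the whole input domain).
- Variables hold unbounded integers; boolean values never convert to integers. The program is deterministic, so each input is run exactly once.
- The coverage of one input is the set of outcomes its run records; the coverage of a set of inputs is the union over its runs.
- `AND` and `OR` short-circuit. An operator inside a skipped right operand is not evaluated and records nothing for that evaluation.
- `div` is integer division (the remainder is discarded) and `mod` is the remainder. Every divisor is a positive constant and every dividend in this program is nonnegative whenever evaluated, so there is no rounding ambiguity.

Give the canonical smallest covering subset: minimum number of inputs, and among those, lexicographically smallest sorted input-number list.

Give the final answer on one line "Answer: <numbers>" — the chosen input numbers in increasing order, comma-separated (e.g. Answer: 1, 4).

run #1 (v=10, y=8) records B1=F, B2=S, B3=F, B4=T, B5=E, B6=F, B7=F, B8=E, B9=S, B10=T, B11=S
run #2 (v=5, y=7) records B1=F, B2=S, B3=T, B7=T, B8=S
run #3 (v=4, y=6) records B1=F, B2=S, B3=F, B4=T, B5=S, B6=T, B7=T, B8=S
run #4 (v=7, y=4) records B1=F, B2=S, B3=F, B4=F, B5=E, B7=F, B8=E, B9=S, B10=T, B11=E
run #5 (v=2, y=7) records B1=T, B1=F, B2=S, B2=E, B3=F, B4=T, B5=S, B6=F, B7=T, B8=S
pool-wide coverage (20 outcomes): B1=T, B1=F, B2=S, B2=E, B3=T, B3=F, B4=T, B4=F, B5=S, B5=E, B6=T, B6=F, B7=T, B7=F, B8=S, B8=E, B9=S, B10=T, B11=S, B11=E
checked all size-1 subsets: none covers 20 outcomes (max 11/20)
checked all size-2 subsets: none covers 20 outcomes (max 17/20)
checked all size-3 subsets: none covers 20 outcomes (max 18/20)
checked all size-4 subsets: none covers 20 outcomes (max 19/20)
size 5: inputs {1, 2, 3, 4, 5} cover all 20 outcomes, and no lexicographically smaller subset of this size does

Answer: 1, 2, 3, 4, 5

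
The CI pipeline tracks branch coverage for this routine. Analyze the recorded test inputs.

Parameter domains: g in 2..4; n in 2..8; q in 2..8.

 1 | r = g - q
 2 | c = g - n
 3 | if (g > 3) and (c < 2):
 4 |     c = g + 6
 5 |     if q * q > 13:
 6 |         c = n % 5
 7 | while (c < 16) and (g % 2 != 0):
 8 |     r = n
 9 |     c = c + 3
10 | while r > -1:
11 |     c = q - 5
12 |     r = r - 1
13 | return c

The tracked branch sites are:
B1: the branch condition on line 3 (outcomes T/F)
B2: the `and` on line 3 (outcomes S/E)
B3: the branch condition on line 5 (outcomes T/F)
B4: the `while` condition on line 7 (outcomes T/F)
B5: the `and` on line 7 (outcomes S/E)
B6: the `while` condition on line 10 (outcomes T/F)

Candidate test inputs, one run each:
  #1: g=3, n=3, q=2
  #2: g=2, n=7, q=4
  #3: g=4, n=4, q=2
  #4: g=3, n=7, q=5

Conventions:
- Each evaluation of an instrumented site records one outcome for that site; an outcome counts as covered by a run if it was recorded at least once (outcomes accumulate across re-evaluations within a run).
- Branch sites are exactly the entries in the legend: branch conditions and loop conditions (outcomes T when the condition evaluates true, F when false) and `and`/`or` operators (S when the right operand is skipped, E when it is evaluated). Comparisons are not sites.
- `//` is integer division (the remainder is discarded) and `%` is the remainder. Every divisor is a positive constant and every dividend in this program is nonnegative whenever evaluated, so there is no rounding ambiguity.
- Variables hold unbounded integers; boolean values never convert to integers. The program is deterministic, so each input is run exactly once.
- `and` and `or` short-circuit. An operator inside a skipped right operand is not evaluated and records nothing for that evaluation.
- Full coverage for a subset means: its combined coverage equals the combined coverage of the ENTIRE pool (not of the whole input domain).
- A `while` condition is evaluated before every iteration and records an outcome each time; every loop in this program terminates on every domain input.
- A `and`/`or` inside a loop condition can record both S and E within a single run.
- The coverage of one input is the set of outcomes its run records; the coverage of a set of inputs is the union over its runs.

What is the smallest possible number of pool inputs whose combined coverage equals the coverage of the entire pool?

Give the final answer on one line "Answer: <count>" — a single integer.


input #1 (g=3, n=3, q=2): events B2->S, B1->F, B5->E, B4->T, B5->E, B4->T, B5->E, B4->T, B5->E, B4->T, B5->E, B4->T, B5->E, B4->T, ...; covers B1=F, B2=S, B4=T, B4=F, B5=S, B5=E, B6=T, B6=F
input #2 (g=2, n=7, q=4): events B2->S, B1->F, B5->E, B4->F, B6->F; covers B1=F, B2=S, B4=F, B5=E, B6=F
input #3 (g=4, n=4, q=2): events B2->E, B1->T, B3->F, B5->E, B4->F, B6->T, B6->T, B6->T, B6->F; covers B1=T, B2=E, B3=F, B4=F, B5=E, B6=T, B6=F
input #4 (g=3, n=7, q=5): events B2->S, B1->F, B5->E, B4->T, B5->E, B4->T, B5->E, B4->T, B5->E, B4->T, B5->E, B4->T, B5->E, B4->T, ...; covers B1=F, B2=S, B4=T, B4=F, B5=S, B5=E, B6=T, B6=F
the full pool covers 11 outcomes: B1=T, B1=F, B2=S, B2=E, B3=F, B4=T, B4=F, B5=S, B5=E, B6=T, B6=F
size 1 is not enough: best union over all size-1 subsets is 8/11
size 2: inputs {1, 3} cover all 11 outcomes, and no lexicographically smaller subset of this size does
Answer: 2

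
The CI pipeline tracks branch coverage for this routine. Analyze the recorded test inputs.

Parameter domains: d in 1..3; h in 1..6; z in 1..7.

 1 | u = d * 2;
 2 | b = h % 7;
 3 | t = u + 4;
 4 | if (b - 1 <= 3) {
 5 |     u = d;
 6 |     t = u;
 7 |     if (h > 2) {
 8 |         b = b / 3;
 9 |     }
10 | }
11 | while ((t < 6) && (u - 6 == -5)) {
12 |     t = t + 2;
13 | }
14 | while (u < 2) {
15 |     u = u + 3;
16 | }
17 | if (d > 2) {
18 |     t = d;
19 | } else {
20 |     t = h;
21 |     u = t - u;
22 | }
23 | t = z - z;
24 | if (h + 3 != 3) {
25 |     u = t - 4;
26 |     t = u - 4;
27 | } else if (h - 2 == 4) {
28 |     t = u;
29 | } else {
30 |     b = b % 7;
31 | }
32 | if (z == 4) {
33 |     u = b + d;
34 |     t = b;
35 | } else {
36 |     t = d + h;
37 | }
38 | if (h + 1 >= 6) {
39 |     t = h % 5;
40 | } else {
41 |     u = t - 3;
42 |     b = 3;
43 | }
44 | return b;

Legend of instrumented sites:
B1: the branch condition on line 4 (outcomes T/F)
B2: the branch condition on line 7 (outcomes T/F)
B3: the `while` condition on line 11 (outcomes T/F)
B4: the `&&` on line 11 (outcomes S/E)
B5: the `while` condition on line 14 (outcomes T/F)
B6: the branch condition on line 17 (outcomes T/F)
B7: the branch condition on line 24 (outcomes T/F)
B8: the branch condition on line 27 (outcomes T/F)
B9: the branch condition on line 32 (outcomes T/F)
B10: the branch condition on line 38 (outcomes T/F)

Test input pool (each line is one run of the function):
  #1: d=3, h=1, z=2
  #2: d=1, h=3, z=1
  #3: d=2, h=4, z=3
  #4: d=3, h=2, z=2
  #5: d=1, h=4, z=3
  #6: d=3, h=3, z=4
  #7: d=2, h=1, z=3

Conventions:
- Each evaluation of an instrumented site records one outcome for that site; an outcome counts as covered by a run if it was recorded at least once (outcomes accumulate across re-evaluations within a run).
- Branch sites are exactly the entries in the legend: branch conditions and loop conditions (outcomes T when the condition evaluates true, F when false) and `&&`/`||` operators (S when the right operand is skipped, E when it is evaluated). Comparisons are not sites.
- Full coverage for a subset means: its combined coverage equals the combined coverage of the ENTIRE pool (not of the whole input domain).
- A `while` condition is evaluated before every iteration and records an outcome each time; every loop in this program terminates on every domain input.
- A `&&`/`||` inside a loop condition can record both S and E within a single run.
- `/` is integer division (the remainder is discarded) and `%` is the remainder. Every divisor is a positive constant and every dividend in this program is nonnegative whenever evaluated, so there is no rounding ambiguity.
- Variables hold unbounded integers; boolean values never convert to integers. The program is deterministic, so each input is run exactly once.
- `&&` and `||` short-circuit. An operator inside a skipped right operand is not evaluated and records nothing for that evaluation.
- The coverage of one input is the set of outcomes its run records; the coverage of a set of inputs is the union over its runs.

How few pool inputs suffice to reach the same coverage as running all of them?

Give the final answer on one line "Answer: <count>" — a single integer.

run #1 (d=3, h=1, z=2) runs B1->T, B2->F, B4->E, B3->F, B5->F, B6->T, B7->T, B9->F, B10->F; records B1=T, B2=F, B3=F, B4=E, B5=F, B6=T, B7=T, B9=F, B10=F
run #2 (d=1, h=3, z=1) runs B1->T, B2->T, B4->E, B3->T, B4->E, B3->T, B4->E, B3->T, B4->S, B3->F, B5->T, B5->F, B6->F, B7->T, ...; records B1=T, B2=T, B3=T, B3=F, B4=S, B4=E, B5=T, B5=F, B6=F, B7=T, B9=F, B10=F
run #3 (d=2, h=4, z=3) runs B1->T, B2->T, B4->E, B3->F, B5->F, B6->F, B7->T, B9->F, B10->F; records B1=T, B2=T, B3=F, B4=E, B5=F, B6=F, B7=T, B9=F, B10=F
run #4 (d=3, h=2, z=2) runs B1->T, B2->F, B4->E, B3->F, B5->F, B6->T, B7->T, B9->F, B10->F; records B1=T, B2=F, B3=F, B4=E, B5=F, B6=T, B7=T, B9=F, B10=F
run #5 (d=1, h=4, z=3) runs B1->T, B2->T, B4->E, B3->T, B4->E, B3->T, B4->E, B3->T, B4->S, B3->F, B5->T, B5->F, B6->F, B7->T, ...; records B1=T, B2=T, B3=T, B3=F, B4=S, B4=E, B5=T, B5=F, B6=F, B7=T, B9=F, B10=F
run #6 (d=3, h=3, z=4) runs B1->T, B2->T, B4->E, B3->F, B5->F, B6->T, B7->T, B9->T, B10->F; records B1=T, B2=T, B3=F, B4=E, B5=F, B6=T, B7=T, B9=T, B10=F
run #7 (d=2, h=1, z=3) runs B1->T, B2->F, B4->E, B3->F, B5->F, B6->F, B7->T, B9->F, B10->F; records B1=T, B2=F, B3=F, B4=E, B5=F, B6=F, B7=T, B9=F, B10=F
the full pool covers 15 outcomes: B1=T, B2=T, B2=F, B3=T, B3=F, B4=S, B4=E, B5=T, B5=F, B6=T, B6=F, B7=T, B9=T, B9=F, B10=F
every size-1 subset falls short of the 15 outcomes (best: 12/15)
every size-2 subset falls short of the 15 outcomes (best: 14/15)
at size 3, {1, 2, 6} reaches all 15 outcomes; every lexicographically earlier size-3 subset fails

Answer: 3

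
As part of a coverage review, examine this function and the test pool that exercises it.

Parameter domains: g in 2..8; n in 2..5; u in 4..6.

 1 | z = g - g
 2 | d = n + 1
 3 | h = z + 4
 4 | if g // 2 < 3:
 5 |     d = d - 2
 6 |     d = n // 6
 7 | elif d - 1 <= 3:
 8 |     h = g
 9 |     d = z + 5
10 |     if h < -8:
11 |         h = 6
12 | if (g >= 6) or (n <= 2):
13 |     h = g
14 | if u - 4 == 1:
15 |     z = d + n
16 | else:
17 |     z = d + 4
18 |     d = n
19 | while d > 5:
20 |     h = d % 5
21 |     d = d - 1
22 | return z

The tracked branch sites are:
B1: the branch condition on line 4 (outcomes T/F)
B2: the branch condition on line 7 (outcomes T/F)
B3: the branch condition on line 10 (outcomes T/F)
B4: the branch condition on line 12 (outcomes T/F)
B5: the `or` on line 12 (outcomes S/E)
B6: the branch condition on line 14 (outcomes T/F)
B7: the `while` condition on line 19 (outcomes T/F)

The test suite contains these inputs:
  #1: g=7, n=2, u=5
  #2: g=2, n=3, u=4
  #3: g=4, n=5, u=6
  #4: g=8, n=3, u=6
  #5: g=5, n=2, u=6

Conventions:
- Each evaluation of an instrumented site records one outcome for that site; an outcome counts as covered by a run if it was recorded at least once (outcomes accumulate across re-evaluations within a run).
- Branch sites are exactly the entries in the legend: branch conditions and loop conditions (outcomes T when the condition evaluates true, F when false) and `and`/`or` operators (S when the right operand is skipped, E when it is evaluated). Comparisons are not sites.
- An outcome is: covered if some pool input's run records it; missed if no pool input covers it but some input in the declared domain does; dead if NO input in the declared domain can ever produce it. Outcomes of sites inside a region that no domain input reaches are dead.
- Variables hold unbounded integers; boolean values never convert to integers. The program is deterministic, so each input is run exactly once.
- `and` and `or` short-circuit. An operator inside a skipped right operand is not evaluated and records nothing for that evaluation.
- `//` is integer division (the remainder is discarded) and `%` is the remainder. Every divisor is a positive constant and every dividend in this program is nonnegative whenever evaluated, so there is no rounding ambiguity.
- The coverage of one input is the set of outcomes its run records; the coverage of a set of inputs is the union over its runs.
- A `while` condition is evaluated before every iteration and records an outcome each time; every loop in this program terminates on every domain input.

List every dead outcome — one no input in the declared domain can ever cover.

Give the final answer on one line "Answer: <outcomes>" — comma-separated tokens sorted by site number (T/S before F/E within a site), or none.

running all 84 domain inputs and tallying outcomes:
  B3=T: never recorded by any domain input -> dead
  reachable outcomes have witnesses, e.g. B1=T (e.g. g=2, n=2, u=4), B1=F (e.g. g=6, n=2, u=4), B2=T (e.g. g=6, n=2, u=4), B2=F (e.g. g=6, n=4, u=4)

Answer: B3=T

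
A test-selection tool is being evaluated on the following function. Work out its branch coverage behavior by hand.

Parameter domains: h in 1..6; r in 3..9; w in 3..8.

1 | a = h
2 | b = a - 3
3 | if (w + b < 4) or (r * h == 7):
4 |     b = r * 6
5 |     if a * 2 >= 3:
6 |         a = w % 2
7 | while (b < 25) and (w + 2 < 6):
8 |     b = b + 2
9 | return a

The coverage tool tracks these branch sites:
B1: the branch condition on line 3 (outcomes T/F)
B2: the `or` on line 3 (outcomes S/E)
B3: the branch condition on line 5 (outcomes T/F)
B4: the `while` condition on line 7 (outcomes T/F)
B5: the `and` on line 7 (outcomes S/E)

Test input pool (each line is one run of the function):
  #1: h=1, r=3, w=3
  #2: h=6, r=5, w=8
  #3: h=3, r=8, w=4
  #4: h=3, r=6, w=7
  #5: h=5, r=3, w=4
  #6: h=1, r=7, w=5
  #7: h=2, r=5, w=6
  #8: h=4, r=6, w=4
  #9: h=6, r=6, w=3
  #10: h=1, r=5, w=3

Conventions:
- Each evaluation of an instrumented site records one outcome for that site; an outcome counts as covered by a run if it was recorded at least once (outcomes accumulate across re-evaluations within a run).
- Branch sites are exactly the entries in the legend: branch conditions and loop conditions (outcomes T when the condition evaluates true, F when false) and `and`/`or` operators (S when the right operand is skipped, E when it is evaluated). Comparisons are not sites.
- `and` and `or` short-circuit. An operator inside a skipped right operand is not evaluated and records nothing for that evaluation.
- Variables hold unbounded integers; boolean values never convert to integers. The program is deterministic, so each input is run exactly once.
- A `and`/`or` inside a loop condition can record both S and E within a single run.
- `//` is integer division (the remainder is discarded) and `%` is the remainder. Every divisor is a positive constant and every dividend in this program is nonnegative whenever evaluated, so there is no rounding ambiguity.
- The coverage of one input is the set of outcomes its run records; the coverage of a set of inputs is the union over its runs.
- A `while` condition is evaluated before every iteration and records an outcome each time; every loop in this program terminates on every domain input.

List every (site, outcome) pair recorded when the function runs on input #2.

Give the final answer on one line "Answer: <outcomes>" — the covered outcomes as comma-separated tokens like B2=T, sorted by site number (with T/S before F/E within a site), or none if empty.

Running input #2 (h=6, r=5, w=8), event by event:
  B2->E, B1->F, B5->E, B4->F
as a set, this run covers: B1=F, B2=E, B4=F, B5=E

Answer: B1=F, B2=E, B4=F, B5=E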